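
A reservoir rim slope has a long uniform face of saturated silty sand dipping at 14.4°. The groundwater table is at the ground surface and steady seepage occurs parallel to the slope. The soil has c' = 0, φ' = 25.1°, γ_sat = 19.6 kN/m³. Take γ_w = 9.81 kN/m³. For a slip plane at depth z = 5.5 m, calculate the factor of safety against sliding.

FS = 0.91

With seepage parallel to the slope and the water table at the surface, the effective normal stress on the slip plane uses the buoyant unit weight γ' = γ_sat − γ_w while the driving shear stress uses γ_sat:
FS = [c' + γ' z cos²β tanφ'] / [γ_sat z sinβ cosβ]
(For c' = 0 this reduces to FS = (γ'/γ_sat)·tanφ'/tanβ.)
γ' = 19.6 − 9.81 = 9.79 kN/m³
Numerator = 0.0 + 9.79·5.5·cos²14.4°·tan25.1° = 0.0 + 9.79·5.5·0.9382·0.4684 = 23.663 kPa
Denominator = 19.6·5.5·sin14.4°·cos14.4° = 19.6·5.5·0.2487·0.9686 = 25.967 kPa
FS = 23.663 / 25.967 = 0.911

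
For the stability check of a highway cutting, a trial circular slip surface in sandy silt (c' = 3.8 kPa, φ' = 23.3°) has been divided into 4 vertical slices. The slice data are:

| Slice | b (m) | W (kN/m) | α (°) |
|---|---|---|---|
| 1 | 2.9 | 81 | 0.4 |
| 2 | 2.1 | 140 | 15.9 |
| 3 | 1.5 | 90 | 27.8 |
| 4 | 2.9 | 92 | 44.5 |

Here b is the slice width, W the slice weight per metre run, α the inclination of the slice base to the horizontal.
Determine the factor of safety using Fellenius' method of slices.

Ordinary method of slices: FS = Σ[c'·Δl_i + (W_i cosα_i)·tanφ'] / Σ W_i sinα_i, with Δl_i = b_i / cosα_i.
Slice 1: Δl = 2.9/cos0.4° = 2.900 m; N'_1 = 81·cos0.4° = 81.0; c'Δl = 11.02; W sinα = 0.6
Slice 2: Δl = 2.1/cos15.9° = 2.184 m; N'_2 = 140·cos15.9° = 134.6; c'Δl = 8.30; W sinα = 38.4
Slice 3: Δl = 1.5/cos27.8° = 1.696 m; N'_3 = 90·cos27.8° = 79.6; c'Δl = 6.44; W sinα = 42.0
Slice 4: Δl = 2.9/cos44.5° = 4.066 m; N'_4 = 92·cos44.5° = 65.6; c'Δl = 15.45; W sinα = 64.5
Σc'Δl = 41.2 kN/m; ΣN' = 360.9 kN/m; ΣW sinα = 145.4 kN/m
Resisting = 41.2 + 360.9·tan23.3° = 41.2 + 155.4 = 196.6 kN/m
FS = 196.6 / 145.4 = 1.353

FS = 1.35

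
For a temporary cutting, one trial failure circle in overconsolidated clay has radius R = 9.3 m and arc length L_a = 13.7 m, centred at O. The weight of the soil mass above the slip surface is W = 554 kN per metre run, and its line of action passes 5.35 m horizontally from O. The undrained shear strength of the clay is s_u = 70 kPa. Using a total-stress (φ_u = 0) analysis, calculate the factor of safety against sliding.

Taking moments about the centre O, the resisting moment is provided by the undrained shear strength acting along the arc:
M_R = s_u·L_a·R = 70·13.70·9.3 = 8918.7 kN·m/m
M_D = W·d = 554·5.35 = 2963.9 kN·m/m
FS = M_R / M_D = 8918.7 / 2963.9 = 3.009

FS = 3.01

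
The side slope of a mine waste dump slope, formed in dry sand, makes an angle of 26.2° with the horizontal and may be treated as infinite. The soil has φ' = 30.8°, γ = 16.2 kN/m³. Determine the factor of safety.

FS = 1.21

For a dry cohesionless infinite slope the factor of safety is FS = tanφ' / tanβ.
FS = tan30.8° / tan26.2° = 0.5961 / 0.4921 = 1.211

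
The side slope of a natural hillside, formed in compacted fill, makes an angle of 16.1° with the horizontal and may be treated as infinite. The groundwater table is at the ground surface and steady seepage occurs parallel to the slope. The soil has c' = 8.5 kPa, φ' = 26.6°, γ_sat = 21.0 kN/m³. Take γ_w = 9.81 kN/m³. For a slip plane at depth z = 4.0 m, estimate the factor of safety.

FS = 1.30

With seepage parallel to the slope and the water table at the surface, the effective normal stress on the slip plane uses the buoyant unit weight γ' = γ_sat − γ_w while the driving shear stress uses γ_sat:
FS = [c' + γ' z cos²β tanφ'] / [γ_sat z sinβ cosβ]
γ' = 21.0 − 9.81 = 11.19 kN/m³
Numerator = 8.5 + 11.19·4.0·cos²16.1°·tan26.6° = 8.5 + 11.19·4.0·0.9231·0.5008 = 29.190 kPa
Denominator = 21.0·4.0·sin16.1°·cos16.1° = 21.0·4.0·0.2773·0.9608 = 22.381 kPa
FS = 29.190 / 22.381 = 1.304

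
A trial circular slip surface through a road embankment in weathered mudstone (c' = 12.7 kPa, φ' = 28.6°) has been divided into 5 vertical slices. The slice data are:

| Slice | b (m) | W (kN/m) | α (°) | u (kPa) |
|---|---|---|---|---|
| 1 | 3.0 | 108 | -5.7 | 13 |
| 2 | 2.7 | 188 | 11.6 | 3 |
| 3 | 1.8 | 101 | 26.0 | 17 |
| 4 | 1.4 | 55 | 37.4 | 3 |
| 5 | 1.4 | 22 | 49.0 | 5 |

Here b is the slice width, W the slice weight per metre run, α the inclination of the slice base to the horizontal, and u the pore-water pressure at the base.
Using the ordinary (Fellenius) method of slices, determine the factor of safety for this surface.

Ordinary method of slices: FS = Σ[c'·Δl_i + (W_i cosα_i − u_i·Δl_i)·tanφ'] / Σ W_i sinα_i, with Δl_i = b_i / cosα_i.
Slice 1: Δl = 3.0/cos(-5.7°) = 3.015 m; N'_1 = 108·cos(-5.7°) − 13·3.015 = 68.3; c'Δl = 38.29; W sinα = -10.7
Slice 2: Δl = 2.7/cos11.6° = 2.756 m; N'_2 = 188·cos11.6° − 3·2.756 = 175.9; c'Δl = 35.00; W sinα = 37.8
Slice 3: Δl = 1.8/cos26.0° = 2.003 m; N'_3 = 101·cos26.0° − 17·2.003 = 56.7; c'Δl = 25.43; W sinα = 44.3
Slice 4: Δl = 1.4/cos37.4° = 1.762 m; N'_4 = 55·cos37.4° − 3·1.762 = 38.4; c'Δl = 22.38; W sinα = 33.4
Slice 5: Δl = 1.4/cos49.0° = 2.134 m; N'_5 = 22·cos49.0° − 5·2.134 = 3.8; c'Δl = 27.10; W sinα = 16.6
Σc'Δl = 148.2 kN/m; ΣN' = 343.1 kN/m; ΣW sinα = 121.4 kN/m
Resisting = 148.2 + 343.1·tan28.6° = 148.2 + 187.0 = 335.3 kN/m
FS = 335.3 / 121.4 = 2.762

FS = 2.76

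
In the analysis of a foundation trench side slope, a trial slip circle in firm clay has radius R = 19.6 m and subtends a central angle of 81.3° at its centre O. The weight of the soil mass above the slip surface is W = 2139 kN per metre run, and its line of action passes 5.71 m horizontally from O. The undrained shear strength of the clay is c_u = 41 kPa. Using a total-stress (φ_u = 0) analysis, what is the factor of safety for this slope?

Taking moments about the centre O, the resisting moment is provided by the undrained shear strength acting along the arc:
Arc length L_a = R·θ = 19.6·(81.3°·π/180) = 19.6·1.4190 = 27.81 m
M_R = c_u·L_a·R = 41·27.81·19.6 = 22349.3 kN·m/m
M_D = W·d = 2139·5.71 = 12213.7 kN·m/m
FS = M_R / M_D = 22349.3 / 12213.7 = 1.830

FS = 1.83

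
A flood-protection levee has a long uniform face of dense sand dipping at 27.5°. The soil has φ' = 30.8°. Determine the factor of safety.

For a dry cohesionless infinite slope the factor of safety is FS = tanφ' / tanβ.
FS = tan30.8° / tan27.5° = 0.5961 / 0.5206 = 1.145

FS = 1.15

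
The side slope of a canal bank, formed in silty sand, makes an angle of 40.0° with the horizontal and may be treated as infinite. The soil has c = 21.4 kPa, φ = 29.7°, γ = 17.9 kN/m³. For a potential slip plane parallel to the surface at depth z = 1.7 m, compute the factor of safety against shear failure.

For an infinite slope with a slip plane parallel to the surface (no pore pressure): FS = [c + γz cos²β tanφ] / [γz sinβ cosβ].
γz = 17.9·1.7 = 30.43 kN/m²
Numerator = 21.4 + 30.43·cos²40.0°·tan29.7° = 21.4 + 30.43·0.5868·0.5704 = 31.585 kPa
Denominator = 30.43·sin40.0°·cos40.0° = 30.43·0.6428·0.7660 = 14.984 kPa
FS = 31.585 / 14.984 = 2.108

FS = 2.11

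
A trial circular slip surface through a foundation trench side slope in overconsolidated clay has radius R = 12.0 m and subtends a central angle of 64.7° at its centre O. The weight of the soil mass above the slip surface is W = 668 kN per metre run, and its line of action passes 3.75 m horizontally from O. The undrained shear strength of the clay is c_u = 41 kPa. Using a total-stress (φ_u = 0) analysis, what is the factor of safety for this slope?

FS = 2.66

Taking moments about the centre O, the resisting moment is provided by the undrained shear strength acting along the arc:
Arc length L_a = R·θ = 12.0·(64.7°·π/180) = 12.0·1.1292 = 13.55 m
M_R = c_u·L_a·R = 41·13.55·12.0 = 6667.0 kN·m/m
M_D = W·d = 668·3.75 = 2505.0 kN·m/m
FS = M_R / M_D = 6667.0 / 2505.0 = 2.661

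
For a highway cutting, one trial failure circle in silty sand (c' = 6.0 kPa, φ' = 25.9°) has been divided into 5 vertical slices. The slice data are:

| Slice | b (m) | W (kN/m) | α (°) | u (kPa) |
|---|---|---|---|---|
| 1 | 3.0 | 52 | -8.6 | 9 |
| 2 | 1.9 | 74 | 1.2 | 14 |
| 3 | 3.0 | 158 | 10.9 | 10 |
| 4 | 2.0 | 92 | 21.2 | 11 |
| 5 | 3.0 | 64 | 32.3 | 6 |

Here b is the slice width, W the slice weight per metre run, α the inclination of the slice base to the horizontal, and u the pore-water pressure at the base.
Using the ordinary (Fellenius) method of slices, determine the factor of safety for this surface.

Ordinary method of slices: FS = Σ[c'·Δl_i + (W_i cosα_i − u_i·Δl_i)·tanφ'] / Σ W_i sinα_i, with Δl_i = b_i / cosα_i.
Slice 1: Δl = 3.0/cos(-8.6°) = 3.034 m; N'_1 = 52·cos(-8.6°) − 9·3.034 = 24.1; c'Δl = 18.20; W sinα = -7.8
Slice 2: Δl = 1.9/cos1.2° = 1.900 m; N'_2 = 74·cos1.2° − 14·1.900 = 47.4; c'Δl = 11.40; W sinα = 1.5
Slice 3: Δl = 3.0/cos10.9° = 3.055 m; N'_3 = 158·cos10.9° − 10·3.055 = 124.6; c'Δl = 18.33; W sinα = 29.9
Slice 4: Δl = 2.0/cos21.2° = 2.145 m; N'_4 = 92·cos21.2° − 11·2.145 = 62.2; c'Δl = 12.87; W sinα = 33.3
Slice 5: Δl = 3.0/cos32.3° = 3.549 m; N'_5 = 64·cos32.3° − 6·3.549 = 32.8; c'Δl = 21.30; W sinα = 34.2
Σc'Δl = 82.1 kN/m; ΣN' = 291.1 kN/m; ΣW sinα = 91.1 kN/m
Resisting = 82.1 + 291.1·tan25.9° = 82.1 + 141.3 = 223.4 kN/m
FS = 223.4 / 91.1 = 2.452

FS = 2.45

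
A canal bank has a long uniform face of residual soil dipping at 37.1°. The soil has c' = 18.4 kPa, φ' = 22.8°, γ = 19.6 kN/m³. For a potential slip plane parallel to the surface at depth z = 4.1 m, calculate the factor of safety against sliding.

FS = 1.03

For an infinite slope with a slip plane parallel to the surface (no pore pressure): FS = [c' + γz cos²β tanφ'] / [γz sinβ cosβ].
γz = 19.6·4.1 = 80.36 kN/m²
Numerator = 18.4 + 80.36·cos²37.1°·tan22.8° = 18.4 + 80.36·0.6361·0.4204 = 39.889 kPa
Denominator = 80.36·sin37.1°·cos37.1° = 80.36·0.6032·0.7976 = 38.662 kPa
FS = 39.889 / 38.662 = 1.032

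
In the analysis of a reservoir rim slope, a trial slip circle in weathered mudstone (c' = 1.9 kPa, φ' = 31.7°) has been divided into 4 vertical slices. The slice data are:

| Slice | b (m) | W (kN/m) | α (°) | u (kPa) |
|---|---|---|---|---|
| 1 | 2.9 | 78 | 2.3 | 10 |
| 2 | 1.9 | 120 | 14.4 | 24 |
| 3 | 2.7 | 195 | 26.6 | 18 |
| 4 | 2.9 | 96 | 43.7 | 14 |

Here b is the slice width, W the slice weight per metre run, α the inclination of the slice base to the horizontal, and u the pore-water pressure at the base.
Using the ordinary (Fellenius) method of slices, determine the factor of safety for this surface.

FS = 0.95

Ordinary method of slices: FS = Σ[c'·Δl_i + (W_i cosα_i − u_i·Δl_i)·tanφ'] / Σ W_i sinα_i, with Δl_i = b_i / cosα_i.
Slice 1: Δl = 2.9/cos2.3° = 2.902 m; N'_1 = 78·cos2.3° − 10·2.902 = 48.9; c'Δl = 5.51; W sinα = 3.1
Slice 2: Δl = 1.9/cos14.4° = 1.962 m; N'_2 = 120·cos14.4° − 24·1.962 = 69.2; c'Δl = 3.73; W sinα = 29.8
Slice 3: Δl = 2.7/cos26.6° = 3.020 m; N'_3 = 195·cos26.6° − 18·3.020 = 120.0; c'Δl = 5.74; W sinα = 87.3
Slice 4: Δl = 2.9/cos43.7° = 4.011 m; N'_4 = 96·cos43.7° − 14·4.011 = 13.2; c'Δl = 7.62; W sinα = 66.3
Σc'Δl = 22.6 kN/m; ΣN' = 251.3 kN/m; ΣW sinα = 186.6 kN/m
Resisting = 22.6 + 251.3·tan31.7° = 22.6 + 155.2 = 177.8 kN/m
FS = 177.8 / 186.6 = 0.953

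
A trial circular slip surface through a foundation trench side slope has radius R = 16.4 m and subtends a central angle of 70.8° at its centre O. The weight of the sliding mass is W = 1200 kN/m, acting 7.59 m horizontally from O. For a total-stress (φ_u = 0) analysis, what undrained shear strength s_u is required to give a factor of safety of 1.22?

FS = s_u·L_a·R / (W·d), so s_u = FS·W·d / (L_a·R).
Arc length L_a = R·θ = 16.4·(70.8°·π/180) = 16.4·1.2357 = 20.27 m
s_u = 1.22·1200·7.59 / (20.27·16.4) = 11111.8 / 332.35 = 33.43 kPa

s_u = 33.4 kPa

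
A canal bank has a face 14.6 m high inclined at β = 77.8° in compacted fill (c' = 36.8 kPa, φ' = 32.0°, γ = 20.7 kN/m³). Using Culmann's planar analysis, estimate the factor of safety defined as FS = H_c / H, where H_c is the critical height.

FS = 1.33

H_c = (4c'/γ) · sinβ cosφ' / [1 − cos(β − φ')]
    = (4·36.8/20.7) · sin77.8°·cos32.0° / [1 − cos45.8°]
    = 7.111 · 0.8289 / 0.3028 = 19.46 m
FS = H_c / H = 19.46 / 14.6 = 1.333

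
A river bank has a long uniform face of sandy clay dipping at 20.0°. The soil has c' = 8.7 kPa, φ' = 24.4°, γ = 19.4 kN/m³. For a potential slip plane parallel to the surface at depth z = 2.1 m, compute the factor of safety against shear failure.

FS = 1.91

For an infinite slope with a slip plane parallel to the surface (no pore pressure): FS = [c' + γz cos²β tanφ'] / [γz sinβ cosβ].
γz = 19.4·2.1 = 40.74 kN/m²
Numerator = 8.7 + 40.74·cos²20.0°·tan24.4° = 8.7 + 40.74·0.8830·0.4536 = 25.019 kPa
Denominator = 40.74·sin20.0°·cos20.0° = 40.74·0.3420·0.9397 = 13.094 kPa
FS = 25.019 / 13.094 = 1.911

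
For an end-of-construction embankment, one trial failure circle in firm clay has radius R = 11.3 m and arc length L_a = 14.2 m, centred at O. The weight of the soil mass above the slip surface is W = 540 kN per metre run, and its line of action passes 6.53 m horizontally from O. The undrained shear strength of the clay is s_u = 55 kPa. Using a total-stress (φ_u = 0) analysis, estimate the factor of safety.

FS = 2.50

Taking moments about the centre O, the resisting moment is provided by the undrained shear strength acting along the arc:
M_R = s_u·L_a·R = 55·14.20·11.3 = 8825.3 kN·m/m
M_D = W·d = 540·6.53 = 3526.2 kN·m/m
FS = M_R / M_D = 8825.3 / 3526.2 = 2.503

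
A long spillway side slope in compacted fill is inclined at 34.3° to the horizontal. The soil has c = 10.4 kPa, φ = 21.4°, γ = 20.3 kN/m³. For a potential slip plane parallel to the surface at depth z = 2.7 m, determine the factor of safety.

FS = 0.98

For an infinite slope with a slip plane parallel to the surface (no pore pressure): FS = [c + γz cos²β tanφ] / [γz sinβ cosβ].
γz = 20.3·2.7 = 54.81 kN/m²
Numerator = 10.4 + 54.81·cos²34.3°·tan21.4° = 10.4 + 54.81·0.6824·0.3919 = 25.059 kPa
Denominator = 54.81·sin34.3°·cos34.3° = 54.81·0.5635·0.8261 = 25.516 kPa
FS = 25.059 / 25.516 = 0.982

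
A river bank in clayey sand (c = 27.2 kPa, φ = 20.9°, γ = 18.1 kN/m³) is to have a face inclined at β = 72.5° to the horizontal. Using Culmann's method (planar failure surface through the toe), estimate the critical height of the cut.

Culmann's analysis gives the critical failure plane at α_cr = (β + φ)/2 = (72.5 + 20.9)/2 = 46.7°, and the critical height
H_c = (4c/γ) · sinβ cosφ / [1 − cos(β − φ)]
    = (4·27.2/18.1) · sin72.5°·cos20.9° / [1 − cos(51.6°)]
    = 6.011 · 0.9537·0.9342 / [1 − 0.6211]
    = 6.011 · 0.8910 / 0.3789
    = 14.14 m

H_c = 14.14 m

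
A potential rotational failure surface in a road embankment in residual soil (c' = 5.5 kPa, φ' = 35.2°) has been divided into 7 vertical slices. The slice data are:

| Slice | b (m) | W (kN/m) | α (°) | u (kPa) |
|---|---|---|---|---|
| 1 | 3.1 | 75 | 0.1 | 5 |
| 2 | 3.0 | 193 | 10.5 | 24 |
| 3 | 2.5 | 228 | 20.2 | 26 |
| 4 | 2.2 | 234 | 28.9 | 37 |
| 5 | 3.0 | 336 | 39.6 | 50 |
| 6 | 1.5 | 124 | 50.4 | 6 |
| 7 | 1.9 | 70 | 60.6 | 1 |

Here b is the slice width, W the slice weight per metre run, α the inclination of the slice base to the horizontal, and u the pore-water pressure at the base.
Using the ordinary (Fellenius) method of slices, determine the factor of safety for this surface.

FS = 0.90

Ordinary method of slices: FS = Σ[c'·Δl_i + (W_i cosα_i − u_i·Δl_i)·tanφ'] / Σ W_i sinα_i, with Δl_i = b_i / cosα_i.
Slice 1: Δl = 3.1/cos0.1° = 3.100 m; N'_1 = 75·cos0.1° − 5·3.100 = 59.5; c'Δl = 17.05; W sinα = 0.1
Slice 2: Δl = 3.0/cos10.5° = 3.051 m; N'_2 = 193·cos10.5° − 24·3.051 = 116.5; c'Δl = 16.78; W sinα = 35.2
Slice 3: Δl = 2.5/cos20.2° = 2.664 m; N'_3 = 228·cos20.2° − 26·2.664 = 144.7; c'Δl = 14.65; W sinα = 78.7
Slice 4: Δl = 2.2/cos28.9° = 2.513 m; N'_4 = 234·cos28.9° − 37·2.513 = 111.9; c'Δl = 13.82; W sinα = 113.1
Slice 5: Δl = 3.0/cos39.6° = 3.894 m; N'_5 = 336·cos39.6° − 50·3.894 = 64.2; c'Δl = 21.41; W sinα = 214.2
Slice 6: Δl = 1.5/cos50.4° = 2.353 m; N'_6 = 124·cos50.4° − 6·2.353 = 64.9; c'Δl = 12.94; W sinα = 95.5
Slice 7: Δl = 1.9/cos60.6° = 3.870 m; N'_7 = 70·cos60.6° − 1·3.870 = 30.5; c'Δl = 21.29; W sinα = 61.0
Σc'Δl = 117.9 kN/m; ΣN' = 592.3 kN/m; ΣW sinα = 597.8 kN/m
Resisting = 117.9 + 592.3·tan35.2° = 117.9 + 417.8 = 535.7 kN/m
FS = 535.7 / 597.8 = 0.896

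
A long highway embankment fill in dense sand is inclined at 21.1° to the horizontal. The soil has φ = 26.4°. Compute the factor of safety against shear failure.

FS = 1.29

For a dry cohesionless infinite slope the factor of safety is FS = tanφ / tanβ.
FS = tan26.4° / tan21.1° = 0.4964 / 0.3859 = 1.286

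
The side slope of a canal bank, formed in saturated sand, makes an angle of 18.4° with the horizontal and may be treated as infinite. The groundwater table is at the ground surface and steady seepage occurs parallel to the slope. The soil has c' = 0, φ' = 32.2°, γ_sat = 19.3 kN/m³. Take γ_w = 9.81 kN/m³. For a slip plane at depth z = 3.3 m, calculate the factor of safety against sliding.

With seepage parallel to the slope and the water table at the surface, the effective normal stress on the slip plane uses the buoyant unit weight γ' = γ_sat − γ_w while the driving shear stress uses γ_sat:
FS = [c' + γ' z cos²β tanφ'] / [γ_sat z sinβ cosβ]
(For c' = 0 this reduces to FS = (γ'/γ_sat)·tanφ'/tanβ.)
γ' = 19.3 − 9.81 = 9.49 kN/m³
Numerator = 0.0 + 9.49·3.3·cos²18.4°·tan32.2° = 0.0 + 9.49·3.3·0.9004·0.6297 = 17.756 kPa
Denominator = 19.3·3.3·sin18.4°·cos18.4° = 19.3·3.3·0.3156·0.9489 = 19.076 kPa
FS = 17.756 / 19.076 = 0.931

FS = 0.93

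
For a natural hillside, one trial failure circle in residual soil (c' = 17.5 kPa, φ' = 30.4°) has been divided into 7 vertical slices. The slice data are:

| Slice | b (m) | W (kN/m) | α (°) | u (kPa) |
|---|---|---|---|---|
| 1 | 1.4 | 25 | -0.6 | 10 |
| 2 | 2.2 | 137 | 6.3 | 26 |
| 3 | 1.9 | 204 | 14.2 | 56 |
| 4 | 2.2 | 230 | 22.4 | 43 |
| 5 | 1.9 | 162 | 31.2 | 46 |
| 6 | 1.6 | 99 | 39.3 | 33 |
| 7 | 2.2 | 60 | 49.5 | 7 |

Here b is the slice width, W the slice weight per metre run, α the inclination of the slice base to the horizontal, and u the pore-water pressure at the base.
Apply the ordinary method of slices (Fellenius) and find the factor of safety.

FS = 1.39

Ordinary method of slices: FS = Σ[c'·Δl_i + (W_i cosα_i − u_i·Δl_i)·tanφ'] / Σ W_i sinα_i, with Δl_i = b_i / cosα_i.
Slice 1: Δl = 1.4/cos(-0.6°) = 1.400 m; N'_1 = 25·cos(-0.6°) − 10·1.400 = 11.0; c'Δl = 24.50; W sinα = -0.3
Slice 2: Δl = 2.2/cos6.3° = 2.213 m; N'_2 = 137·cos6.3° − 26·2.213 = 78.6; c'Δl = 38.73; W sinα = 15.0
Slice 3: Δl = 1.9/cos14.2° = 1.960 m; N'_3 = 204·cos14.2° − 56·1.960 = 88.0; c'Δl = 34.30; W sinα = 50.0
Slice 4: Δl = 2.2/cos22.4° = 2.380 m; N'_4 = 230·cos22.4° − 43·2.380 = 110.3; c'Δl = 41.64; W sinα = 87.6
Slice 5: Δl = 1.9/cos31.2° = 2.221 m; N'_5 = 162·cos31.2° − 46·2.221 = 36.4; c'Δl = 38.87; W sinα = 83.9
Slice 6: Δl = 1.6/cos39.3° = 2.068 m; N'_6 = 99·cos39.3° − 33·2.068 = 8.4; c'Δl = 36.18; W sinα = 62.7
Slice 7: Δl = 2.2/cos49.5° = 3.387 m; N'_7 = 60·cos49.5° − 7·3.387 = 15.3; c'Δl = 59.28; W sinα = 45.6
Σc'Δl = 273.5 kN/m; ΣN' = 348.0 kN/m; ΣW sinα = 344.7 kN/m
Resisting = 273.5 + 348.0·tan30.4° = 273.5 + 204.2 = 477.7 kN/m
FS = 477.7 / 344.7 = 1.386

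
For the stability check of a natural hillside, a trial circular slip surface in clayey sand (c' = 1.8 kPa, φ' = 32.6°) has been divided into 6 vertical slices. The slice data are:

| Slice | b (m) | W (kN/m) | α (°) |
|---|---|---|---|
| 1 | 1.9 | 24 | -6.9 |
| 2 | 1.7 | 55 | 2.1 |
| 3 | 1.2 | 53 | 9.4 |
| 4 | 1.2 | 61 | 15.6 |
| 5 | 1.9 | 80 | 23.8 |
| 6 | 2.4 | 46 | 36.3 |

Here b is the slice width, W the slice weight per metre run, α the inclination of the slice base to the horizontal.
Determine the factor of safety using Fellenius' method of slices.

FS = 2.53

Ordinary method of slices: FS = Σ[c'·Δl_i + (W_i cosα_i)·tanφ'] / Σ W_i sinα_i, with Δl_i = b_i / cosα_i.
Slice 1: Δl = 1.9/cos(-6.9°) = 1.914 m; N'_1 = 24·cos(-6.9°) = 23.8; c'Δl = 3.44; W sinα = -2.9
Slice 2: Δl = 1.7/cos2.1° = 1.701 m; N'_2 = 55·cos2.1° = 55.0; c'Δl = 3.06; W sinα = 2.0
Slice 3: Δl = 1.2/cos9.4° = 1.216 m; N'_3 = 53·cos9.4° = 52.3; c'Δl = 2.19; W sinα = 8.7
Slice 4: Δl = 1.2/cos15.6° = 1.246 m; N'_4 = 61·cos15.6° = 58.8; c'Δl = 2.24; W sinα = 16.4
Slice 5: Δl = 1.9/cos23.8° = 2.077 m; N'_5 = 80·cos23.8° = 73.2; c'Δl = 3.74; W sinα = 32.3
Slice 6: Δl = 2.4/cos36.3° = 2.978 m; N'_6 = 46·cos36.3° = 37.1; c'Δl = 5.36; W sinα = 27.2
Σc'Δl = 20.0 kN/m; ΣN' = 300.1 kN/m; ΣW sinα = 83.7 kN/m
Resisting = 20.0 + 300.1·tan32.6° = 20.0 + 191.9 = 212.0 kN/m
FS = 212.0 / 83.7 = 2.532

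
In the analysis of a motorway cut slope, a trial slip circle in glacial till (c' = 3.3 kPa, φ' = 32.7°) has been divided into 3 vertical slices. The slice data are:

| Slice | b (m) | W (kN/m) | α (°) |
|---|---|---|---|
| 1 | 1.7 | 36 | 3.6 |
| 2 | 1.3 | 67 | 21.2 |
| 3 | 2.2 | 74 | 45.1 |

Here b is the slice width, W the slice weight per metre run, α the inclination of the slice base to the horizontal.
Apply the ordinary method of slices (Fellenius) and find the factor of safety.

FS = 1.49

Ordinary method of slices: FS = Σ[c'·Δl_i + (W_i cosα_i)·tanφ'] / Σ W_i sinα_i, with Δl_i = b_i / cosα_i.
Slice 1: Δl = 1.7/cos3.6° = 1.703 m; N'_1 = 36·cos3.6° = 35.9; c'Δl = 5.62; W sinα = 2.3
Slice 2: Δl = 1.3/cos21.2° = 1.394 m; N'_2 = 67·cos21.2° = 62.5; c'Δl = 4.60; W sinα = 24.2
Slice 3: Δl = 2.2/cos45.1° = 3.117 m; N'_3 = 74·cos45.1° = 52.2; c'Δl = 10.29; W sinα = 52.4
Σc'Δl = 20.5 kN/m; ΣN' = 150.6 kN/m; ΣW sinα = 78.9 kN/m
Resisting = 20.5 + 150.6·tan32.7° = 20.5 + 96.7 = 117.2 kN/m
FS = 117.2 / 78.9 = 1.485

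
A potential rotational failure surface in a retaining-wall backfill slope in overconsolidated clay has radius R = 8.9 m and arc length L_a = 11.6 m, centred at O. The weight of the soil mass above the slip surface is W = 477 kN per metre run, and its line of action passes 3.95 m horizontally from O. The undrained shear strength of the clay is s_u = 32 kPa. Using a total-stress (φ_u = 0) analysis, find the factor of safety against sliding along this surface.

Taking moments about the centre O, the resisting moment is provided by the undrained shear strength acting along the arc:
M_R = s_u·L_a·R = 32·11.60·8.9 = 3303.7 kN·m/m
M_D = W·d = 477·3.95 = 1884.2 kN·m/m
FS = M_R / M_D = 3303.7 / 1884.2 = 1.753

FS = 1.75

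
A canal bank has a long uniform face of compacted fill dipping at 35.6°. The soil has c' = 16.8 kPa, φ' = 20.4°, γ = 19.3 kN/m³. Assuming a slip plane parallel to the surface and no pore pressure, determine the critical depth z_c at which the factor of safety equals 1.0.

Setting FS = 1.00 in FS = [c' + γz cos²β tanφ'] / [γz sinβ cosβ] and solving for z:
z = c' / [γ cosβ (FS·sinβ − cosβ·tanφ')]
  = 16.8 / [19.3·cos35.6°·(1.00·sin35.6° − cos35.6°·tan20.4°)]
  = 16.8 / [19.3·0.8131·(1.00·0.5821 − 0.8131·0.3719)]
  = 16.8 / 4.3898 = 3.827 m

z_c = 3.83 m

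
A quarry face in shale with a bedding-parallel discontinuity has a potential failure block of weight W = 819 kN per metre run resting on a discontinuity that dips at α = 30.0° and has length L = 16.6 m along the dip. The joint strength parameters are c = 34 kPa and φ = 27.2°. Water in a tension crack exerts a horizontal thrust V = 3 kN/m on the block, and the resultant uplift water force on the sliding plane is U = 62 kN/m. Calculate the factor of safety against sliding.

Resolving the block weight along and normal to the plane and applying the Mohr–Coulomb strength on the joint:
N' = W cosα − U − V sinα = 819·cos30.0° − 62 − 3·sin30.0° = 645.8 kN/m
Driving force T = W sinα + V cosα = 819·sin30.0° + 3·cos30.0° = 412.1 kN/m
Resisting force R = c·L + N'·tanφ = 34·16.6 + 645.8·tan27.2° = 564.4 + 331.9 = 896.3 kN/m
FS = R / T = 896.3 / 412.1 = 2.175

FS = 2.17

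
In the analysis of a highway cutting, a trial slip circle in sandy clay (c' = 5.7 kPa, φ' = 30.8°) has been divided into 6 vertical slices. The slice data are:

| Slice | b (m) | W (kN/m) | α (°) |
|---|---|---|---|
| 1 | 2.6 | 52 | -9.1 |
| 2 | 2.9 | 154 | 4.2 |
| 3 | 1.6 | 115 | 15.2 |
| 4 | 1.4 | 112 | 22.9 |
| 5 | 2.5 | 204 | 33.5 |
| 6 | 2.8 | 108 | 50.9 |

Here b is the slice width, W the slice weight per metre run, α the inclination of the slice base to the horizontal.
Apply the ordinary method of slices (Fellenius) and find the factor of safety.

Ordinary method of slices: FS = Σ[c'·Δl_i + (W_i cosα_i)·tanφ'] / Σ W_i sinα_i, with Δl_i = b_i / cosα_i.
Slice 1: Δl = 2.6/cos(-9.1°) = 2.633 m; N'_1 = 52·cos(-9.1°) = 51.3; c'Δl = 15.01; W sinα = -8.2
Slice 2: Δl = 2.9/cos4.2° = 2.908 m; N'_2 = 154·cos4.2° = 153.6; c'Δl = 16.57; W sinα = 11.3
Slice 3: Δl = 1.6/cos15.2° = 1.658 m; N'_3 = 115·cos15.2° = 111.0; c'Δl = 9.45; W sinα = 30.2
Slice 4: Δl = 1.4/cos22.9° = 1.520 m; N'_4 = 112·cos22.9° = 103.2; c'Δl = 8.66; W sinα = 43.6
Slice 5: Δl = 2.5/cos33.5° = 2.998 m; N'_5 = 204·cos33.5° = 170.1; c'Δl = 17.09; W sinα = 112.6
Slice 6: Δl = 2.8/cos50.9° = 4.440 m; N'_6 = 108·cos50.9° = 68.1; c'Δl = 25.31; W sinα = 83.8
Σc'Δl = 92.1 kN/m; ΣN' = 657.3 kN/m; ΣW sinα = 273.2 kN/m
Resisting = 92.1 + 657.3·tan30.8° = 92.1 + 391.8 = 483.9 kN/m
FS = 483.9 / 273.2 = 1.771

FS = 1.77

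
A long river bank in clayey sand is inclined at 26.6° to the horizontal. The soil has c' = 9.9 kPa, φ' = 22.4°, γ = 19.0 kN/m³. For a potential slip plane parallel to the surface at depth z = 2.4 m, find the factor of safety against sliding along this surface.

For an infinite slope with a slip plane parallel to the surface (no pore pressure): FS = [c' + γz cos²β tanφ'] / [γz sinβ cosβ].
γz = 19.0·2.4 = 45.60 kN/m²
Numerator = 9.9 + 45.60·cos²26.6°·tan22.4° = 9.9 + 45.60·0.7995·0.4122 = 24.927 kPa
Denominator = 45.60·sin26.6°·cos26.6° = 45.60·0.4478·0.8942 = 18.257 kPa
FS = 24.927 / 18.257 = 1.365

FS = 1.37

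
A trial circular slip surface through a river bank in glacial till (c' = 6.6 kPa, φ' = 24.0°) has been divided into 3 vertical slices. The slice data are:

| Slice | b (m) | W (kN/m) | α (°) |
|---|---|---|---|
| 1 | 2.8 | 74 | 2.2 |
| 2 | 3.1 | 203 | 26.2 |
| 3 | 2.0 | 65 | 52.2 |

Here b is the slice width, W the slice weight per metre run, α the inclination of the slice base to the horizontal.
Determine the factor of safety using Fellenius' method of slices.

Ordinary method of slices: FS = Σ[c'·Δl_i + (W_i cosα_i)·tanφ'] / Σ W_i sinα_i, with Δl_i = b_i / cosα_i.
Slice 1: Δl = 2.8/cos2.2° = 2.802 m; N'_1 = 74·cos2.2° = 73.9; c'Δl = 18.49; W sinα = 2.8
Slice 2: Δl = 3.1/cos26.2° = 3.455 m; N'_2 = 203·cos26.2° = 182.1; c'Δl = 22.80; W sinα = 89.6
Slice 3: Δl = 2.0/cos52.2° = 3.263 m; N'_3 = 65·cos52.2° = 39.8; c'Δl = 21.54; W sinα = 51.4
Σc'Δl = 62.8 kN/m; ΣN' = 295.9 kN/m; ΣW sinα = 143.8 kN/m
Resisting = 62.8 + 295.9·tan24.0° = 62.8 + 131.8 = 194.6 kN/m
FS = 194.6 / 143.8 = 1.353

FS = 1.35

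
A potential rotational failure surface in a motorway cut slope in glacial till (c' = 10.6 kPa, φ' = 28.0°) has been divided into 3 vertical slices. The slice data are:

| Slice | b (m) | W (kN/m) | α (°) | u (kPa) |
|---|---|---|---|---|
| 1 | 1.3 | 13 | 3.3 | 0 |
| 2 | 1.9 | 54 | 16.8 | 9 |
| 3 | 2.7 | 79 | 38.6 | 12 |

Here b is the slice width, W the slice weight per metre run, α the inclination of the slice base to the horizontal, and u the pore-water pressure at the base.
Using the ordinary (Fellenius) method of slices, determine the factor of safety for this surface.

FS = 1.63

Ordinary method of slices: FS = Σ[c'·Δl_i + (W_i cosα_i − u_i·Δl_i)·tanφ'] / Σ W_i sinα_i, with Δl_i = b_i / cosα_i.
Slice 1: Δl = 1.3/cos3.3° = 1.302 m; N'_1 = 13·cos3.3° − 0·1.302 = 13.0; c'Δl = 13.80; W sinα = 0.7
Slice 2: Δl = 1.9/cos16.8° = 1.985 m; N'_2 = 54·cos16.8° − 9·1.985 = 33.8; c'Δl = 21.04; W sinα = 15.6
Slice 3: Δl = 2.7/cos38.6° = 3.455 m; N'_3 = 79·cos38.6° − 12·3.455 = 20.3; c'Δl = 36.62; W sinα = 49.3
Σc'Δl = 71.5 kN/m; ΣN' = 67.1 kN/m; ΣW sinα = 65.6 kN/m
Resisting = 71.5 + 67.1·tan28.0° = 71.5 + 35.7 = 107.1 kN/m
FS = 107.1 / 65.6 = 1.632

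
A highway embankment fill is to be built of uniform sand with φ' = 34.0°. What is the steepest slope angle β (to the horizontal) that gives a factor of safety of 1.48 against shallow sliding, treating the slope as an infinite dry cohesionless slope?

For an infinite dry cohesionless slope FS = tanφ'/tanβ, so tanβ = tanφ' / FS.
tanβ = tan34.0° / 1.48 = 0.6745 / 1.48 = 0.4557
β = arctan(0.4557) = 24.50°

β = 24.5°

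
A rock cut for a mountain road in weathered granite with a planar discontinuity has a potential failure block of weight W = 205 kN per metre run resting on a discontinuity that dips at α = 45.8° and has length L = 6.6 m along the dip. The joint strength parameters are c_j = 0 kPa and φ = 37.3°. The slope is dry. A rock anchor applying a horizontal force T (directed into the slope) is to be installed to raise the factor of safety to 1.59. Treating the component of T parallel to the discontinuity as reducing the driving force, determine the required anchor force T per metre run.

Resolving forces along and normal to the sliding plane, with the horizontal anchor force T adding T·sinα to the effective normal force and T·cosα acting up the plane against the driving force:
FS = [c_jL + (W cosα + T sinα) tanφ] / [W sinα − T cosα]
Without the anchor: N' = 142.9 kN/m, driving T_d = 147.0 kN/m, resisting R = 0·6.6 + 142.9·tan37.3° = 108.9 kN/m, FS = 0.74.
Setting FS = 1.59 and solving for T:
1.59·(147.0 − T cos45.8°) = 108.9 + T sin45.8°·tan37.3°
T·(sin45.8°·tan37.3° + 1.59·cos45.8°) = 1.59·147.0 − 108.9
T·(0.7169·0.7618 + 1.59·0.6972) = 233.7 − 108.9 = 124.8
T·1.6546 = 124.8
T = 75.4 kN/m

T = 75 kN/m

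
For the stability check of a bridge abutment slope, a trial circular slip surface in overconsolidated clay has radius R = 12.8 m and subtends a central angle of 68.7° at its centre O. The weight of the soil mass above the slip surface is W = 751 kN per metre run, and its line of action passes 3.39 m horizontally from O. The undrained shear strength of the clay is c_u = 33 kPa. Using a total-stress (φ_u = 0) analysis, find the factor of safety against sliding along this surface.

Taking moments about the centre O, the resisting moment is provided by the undrained shear strength acting along the arc:
Arc length L_a = R·θ = 12.8·(68.7°·π/180) = 12.8·1.1990 = 15.35 m
M_R = c_u·L_a·R = 33·15.35·12.8 = 6482.9 kN·m/m
M_D = W·d = 751·3.39 = 2545.9 kN·m/m
FS = M_R / M_D = 6482.9 / 2545.9 = 2.546

FS = 2.55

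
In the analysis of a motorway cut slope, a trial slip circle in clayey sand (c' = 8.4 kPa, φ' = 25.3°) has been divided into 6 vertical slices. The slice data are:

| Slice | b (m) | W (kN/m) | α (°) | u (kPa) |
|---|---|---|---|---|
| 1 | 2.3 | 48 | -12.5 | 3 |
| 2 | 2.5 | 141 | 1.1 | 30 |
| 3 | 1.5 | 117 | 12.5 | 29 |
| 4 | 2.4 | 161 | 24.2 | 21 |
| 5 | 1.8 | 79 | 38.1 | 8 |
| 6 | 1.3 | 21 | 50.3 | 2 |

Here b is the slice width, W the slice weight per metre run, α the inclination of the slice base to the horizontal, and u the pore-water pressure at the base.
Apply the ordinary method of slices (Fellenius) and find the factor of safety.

Ordinary method of slices: FS = Σ[c'·Δl_i + (W_i cosα_i − u_i·Δl_i)·tanφ'] / Σ W_i sinα_i, with Δl_i = b_i / cosα_i.
Slice 1: Δl = 2.3/cos(-12.5°) = 2.356 m; N'_1 = 48·cos(-12.5°) − 3·2.356 = 39.8; c'Δl = 19.79; W sinα = -10.4
Slice 2: Δl = 2.5/cos1.1° = 2.500 m; N'_2 = 141·cos1.1° − 30·2.500 = 66.0; c'Δl = 21.00; W sinα = 2.7
Slice 3: Δl = 1.5/cos12.5° = 1.536 m; N'_3 = 117·cos12.5° − 29·1.536 = 69.7; c'Δl = 12.91; W sinα = 25.3
Slice 4: Δl = 2.4/cos24.2° = 2.631 m; N'_4 = 161·cos24.2° − 21·2.631 = 91.6; c'Δl = 22.10; W sinα = 66.0
Slice 5: Δl = 1.8/cos38.1° = 2.287 m; N'_5 = 79·cos38.1° − 8·2.287 = 43.9; c'Δl = 19.21; W sinα = 48.7
Slice 6: Δl = 1.3/cos50.3° = 2.035 m; N'_6 = 21·cos50.3° − 2·2.035 = 9.3; c'Δl = 17.10; W sinα = 16.2
Σc'Δl = 112.1 kN/m; ΣN' = 320.2 kN/m; ΣW sinα = 148.5 kN/m
Resisting = 112.1 + 320.2·tan25.3° = 112.1 + 151.4 = 263.5 kN/m
FS = 263.5 / 148.5 = 1.774

FS = 1.77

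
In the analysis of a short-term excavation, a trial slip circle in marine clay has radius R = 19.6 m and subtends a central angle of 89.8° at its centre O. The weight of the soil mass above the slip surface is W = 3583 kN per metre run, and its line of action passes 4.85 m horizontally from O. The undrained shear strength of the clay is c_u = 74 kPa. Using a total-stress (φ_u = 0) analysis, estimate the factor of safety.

FS = 2.56

Taking moments about the centre O, the resisting moment is provided by the undrained shear strength acting along the arc:
Arc length L_a = R·θ = 19.6·(89.8°·π/180) = 19.6·1.5673 = 30.72 m
M_R = c_u·L_a·R = 74·30.72·19.6 = 44555.1 kN·m/m
M_D = W·d = 3583·4.85 = 17377.5 kN·m/m
FS = M_R / M_D = 44555.1 / 17377.5 = 2.564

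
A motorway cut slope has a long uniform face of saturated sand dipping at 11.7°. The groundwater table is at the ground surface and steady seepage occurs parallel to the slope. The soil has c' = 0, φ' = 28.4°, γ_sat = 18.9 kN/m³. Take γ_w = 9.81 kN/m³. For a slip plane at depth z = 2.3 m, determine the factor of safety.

With seepage parallel to the slope and the water table at the surface, the effective normal stress on the slip plane uses the buoyant unit weight γ' = γ_sat − γ_w while the driving shear stress uses γ_sat:
FS = [c' + γ' z cos²β tanφ'] / [γ_sat z sinβ cosβ]
(For c' = 0 this reduces to FS = (γ'/γ_sat)·tanφ'/tanβ.)
γ' = 18.9 − 9.81 = 9.09 kN/m³
Numerator = 0.0 + 9.09·2.3·cos²11.7°·tan28.4° = 0.0 + 9.09·2.3·0.9589·0.5407 = 10.840 kPa
Denominator = 18.9·2.3·sin11.7°·cos11.7° = 18.9·2.3·0.2028·0.9792 = 8.632 kPa
FS = 10.840 / 8.632 = 1.256

FS = 1.26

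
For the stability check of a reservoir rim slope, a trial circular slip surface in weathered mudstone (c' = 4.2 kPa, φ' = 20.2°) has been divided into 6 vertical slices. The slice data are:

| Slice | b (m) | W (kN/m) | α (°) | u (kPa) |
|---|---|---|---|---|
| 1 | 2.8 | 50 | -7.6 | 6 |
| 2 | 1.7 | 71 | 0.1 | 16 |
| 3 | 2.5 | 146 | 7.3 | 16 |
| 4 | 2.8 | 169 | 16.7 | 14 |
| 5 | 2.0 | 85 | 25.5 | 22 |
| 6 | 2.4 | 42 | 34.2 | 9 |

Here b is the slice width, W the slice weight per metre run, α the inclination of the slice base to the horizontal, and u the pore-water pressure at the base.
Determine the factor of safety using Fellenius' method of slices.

Ordinary method of slices: FS = Σ[c'·Δl_i + (W_i cosα_i − u_i·Δl_i)·tanφ'] / Σ W_i sinα_i, with Δl_i = b_i / cosα_i.
Slice 1: Δl = 2.8/cos(-7.6°) = 2.825 m; N'_1 = 50·cos(-7.6°) − 6·2.825 = 32.6; c'Δl = 11.86; W sinα = -6.6
Slice 2: Δl = 1.7/cos0.1° = 1.700 m; N'_2 = 71·cos0.1° − 16·1.700 = 43.8; c'Δl = 7.14; W sinα = 0.1
Slice 3: Δl = 2.5/cos7.3° = 2.520 m; N'_3 = 146·cos7.3° − 16·2.520 = 104.5; c'Δl = 10.59; W sinα = 18.6
Slice 4: Δl = 2.8/cos16.7° = 2.923 m; N'_4 = 169·cos16.7° − 14·2.923 = 120.9; c'Δl = 12.28; W sinα = 48.6
Slice 5: Δl = 2.0/cos25.5° = 2.216 m; N'_5 = 85·cos25.5° − 22·2.216 = 28.0; c'Δl = 9.31; W sinα = 36.6
Slice 6: Δl = 2.4/cos34.2° = 2.902 m; N'_6 = 42·cos34.2° − 9·2.902 = 8.6; c'Δl = 12.19; W sinα = 23.6
Σc'Δl = 63.4 kN/m; ΣN' = 338.4 kN/m; ΣW sinα = 120.8 kN/m
Resisting = 63.4 + 338.4·tan20.2° = 63.4 + 124.5 = 187.9 kN/m
FS = 187.9 / 120.8 = 1.555

FS = 1.55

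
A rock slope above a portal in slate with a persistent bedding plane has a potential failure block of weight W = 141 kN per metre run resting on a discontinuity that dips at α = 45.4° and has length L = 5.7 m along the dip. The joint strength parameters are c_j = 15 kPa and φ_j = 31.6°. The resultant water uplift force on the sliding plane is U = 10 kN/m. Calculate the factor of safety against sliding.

FS = 1.40

Resolving the block weight along and normal to the plane and applying the Mohr–Coulomb strength on the joint:
N' = W cosα − U = 141·cos45.4° − 10 = 89.0 kN/m
Driving force T = W sinα = 141·sin45.4° = 100.4 kN/m
Resisting force R = c_j·L + N'·tanφ_j = 15·5.7 + 89.0·tan31.6° = 85.5 + 54.8 = 140.3 kN/m
FS = R / T = 140.3 / 100.4 = 1.397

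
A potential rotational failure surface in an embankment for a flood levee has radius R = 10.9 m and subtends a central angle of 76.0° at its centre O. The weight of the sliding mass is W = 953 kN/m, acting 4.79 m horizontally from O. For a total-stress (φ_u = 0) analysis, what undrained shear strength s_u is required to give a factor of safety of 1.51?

FS = s_u·L_a·R / (W·d), so s_u = FS·W·d / (L_a·R).
Arc length L_a = R·θ = 10.9·(76.0°·π/180) = 10.9·1.3265 = 14.46 m
s_u = 1.51·953·4.79 / (14.46·10.9) = 6893.0 / 157.60 = 43.74 kPa

s_u = 43.7 kPa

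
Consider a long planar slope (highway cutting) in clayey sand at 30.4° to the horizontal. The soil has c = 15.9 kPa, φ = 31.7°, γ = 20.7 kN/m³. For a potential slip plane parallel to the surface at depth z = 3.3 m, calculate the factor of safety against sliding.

For an infinite slope with a slip plane parallel to the surface (no pore pressure): FS = [c + γz cos²β tanφ] / [γz sinβ cosβ].
γz = 20.7·3.3 = 68.31 kN/m²
Numerator = 15.9 + 68.31·cos²30.4°·tan31.7° = 15.9 + 68.31·0.7439·0.6176 = 47.286 kPa
Denominator = 68.31·sin30.4°·cos30.4° = 68.31·0.5060·0.8625 = 29.815 kPa
FS = 47.286 / 29.815 = 1.586

FS = 1.59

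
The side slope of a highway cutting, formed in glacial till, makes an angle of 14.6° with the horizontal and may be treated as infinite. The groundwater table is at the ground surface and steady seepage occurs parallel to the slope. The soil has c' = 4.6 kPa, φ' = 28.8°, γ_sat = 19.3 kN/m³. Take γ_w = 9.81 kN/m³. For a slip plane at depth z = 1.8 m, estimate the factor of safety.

FS = 1.58

With seepage parallel to the slope and the water table at the surface, the effective normal stress on the slip plane uses the buoyant unit weight γ' = γ_sat − γ_w while the driving shear stress uses γ_sat:
FS = [c' + γ' z cos²β tanφ'] / [γ_sat z sinβ cosβ]
γ' = 19.3 − 9.81 = 9.49 kN/m³
Numerator = 4.6 + 9.49·1.8·cos²14.6°·tan28.8° = 4.6 + 9.49·1.8·0.9365·0.5498 = 13.394 kPa
Denominator = 19.3·1.8·sin14.6°·cos14.6° = 19.3·1.8·0.2521·0.9677 = 8.474 kPa
FS = 13.394 / 8.474 = 1.581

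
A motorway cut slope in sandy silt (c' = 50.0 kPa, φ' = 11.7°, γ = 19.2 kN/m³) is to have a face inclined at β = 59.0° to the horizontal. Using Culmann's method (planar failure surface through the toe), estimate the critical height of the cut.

Culmann's analysis gives the critical failure plane at α_cr = (β + φ')/2 = (59.0 + 11.7)/2 = 35.4°, and the critical height
H_c = (4c'/γ) · sinβ cosφ' / [1 − cos(β − φ')]
    = (4·50.0/19.2) · sin59.0°·cos11.7° / [1 − cos(47.3°)]
    = 10.417 · 0.8572·0.9792 / [1 − 0.6782]
    = 10.417 · 0.8394 / 0.3218
    = 27.17 m

H_c = 27.17 m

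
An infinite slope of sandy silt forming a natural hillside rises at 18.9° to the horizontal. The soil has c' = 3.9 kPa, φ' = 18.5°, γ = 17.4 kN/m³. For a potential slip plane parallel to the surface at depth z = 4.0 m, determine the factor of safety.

FS = 1.16

For an infinite slope with a slip plane parallel to the surface (no pore pressure): FS = [c' + γz cos²β tanφ'] / [γz sinβ cosβ].
γz = 17.4·4.0 = 69.60 kN/m²
Numerator = 3.9 + 69.60·cos²18.9°·tan18.5° = 3.9 + 69.60·0.8951·0.3346 = 24.744 kPa
Denominator = 69.60·sin18.9°·cos18.9° = 69.60·0.3239·0.9461 = 21.329 kPa
FS = 24.744 / 21.329 = 1.160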